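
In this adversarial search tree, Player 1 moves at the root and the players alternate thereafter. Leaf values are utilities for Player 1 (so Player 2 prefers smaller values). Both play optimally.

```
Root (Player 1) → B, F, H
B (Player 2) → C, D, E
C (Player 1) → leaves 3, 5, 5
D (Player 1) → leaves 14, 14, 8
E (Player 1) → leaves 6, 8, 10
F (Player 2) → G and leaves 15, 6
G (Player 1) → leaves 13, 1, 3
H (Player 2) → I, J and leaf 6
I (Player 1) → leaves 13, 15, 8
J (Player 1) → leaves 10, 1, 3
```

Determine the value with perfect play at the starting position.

6

C (Player 1): max(3, 5, 5) = 5
D (Player 1): max(14, 14, 8) = 14
E (Player 1): max(6, 8, 10) = 10
B (Player 2): min(5, 14, 10) = 5
G (Player 1): max(13, 1, 3) = 13
F (Player 2): min(13, 15, 6) = 6
I (Player 1): max(13, 15, 8) = 15
J (Player 1): max(10, 1, 3) = 10
H (Player 2): min(15, 10, 6) = 6
Root (Player 1): max(5, 6, 6) = 6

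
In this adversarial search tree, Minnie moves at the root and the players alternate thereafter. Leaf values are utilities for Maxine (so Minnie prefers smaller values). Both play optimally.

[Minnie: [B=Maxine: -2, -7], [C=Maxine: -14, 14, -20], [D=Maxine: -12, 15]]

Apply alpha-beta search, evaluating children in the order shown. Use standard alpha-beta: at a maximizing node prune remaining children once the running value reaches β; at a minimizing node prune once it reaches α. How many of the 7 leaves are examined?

B [α=-∞,β=+∞]: v=-2
C [α=-∞,β=-2]: v=14 after child 2 ≥ β → β-cutoff, skip 1
D [α=-∞,β=-2]: v=15
Root [α=-∞,β=+∞]: v=-2
Leaves evaluated: 6 of 7.

6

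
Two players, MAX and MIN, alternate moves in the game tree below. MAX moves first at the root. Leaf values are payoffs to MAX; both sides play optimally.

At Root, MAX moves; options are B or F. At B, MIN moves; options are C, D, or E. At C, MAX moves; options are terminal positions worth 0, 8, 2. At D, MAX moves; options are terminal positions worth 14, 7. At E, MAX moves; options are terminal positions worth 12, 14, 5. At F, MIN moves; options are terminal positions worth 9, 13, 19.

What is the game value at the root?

C (MAX): max(0, 8, 2) = 8
D (MAX): max(14, 7) = 14
E (MAX): max(12, 14, 5) = 14
B (MIN): min(8, 14, 14) = 8
F (MIN): min(9, 13, 19) = 9
Root (MAX): max(8, 9) = 9

9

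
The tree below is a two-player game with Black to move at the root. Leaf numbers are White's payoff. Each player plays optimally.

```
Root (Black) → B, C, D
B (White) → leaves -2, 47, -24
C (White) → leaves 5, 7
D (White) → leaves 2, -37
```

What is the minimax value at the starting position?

B (White): max(-2, 47, -24) = 47
C (White): max(5, 7) = 7
D (White): max(2, -37) = 2
Root (Black): min(47, 7, 2) = 2

2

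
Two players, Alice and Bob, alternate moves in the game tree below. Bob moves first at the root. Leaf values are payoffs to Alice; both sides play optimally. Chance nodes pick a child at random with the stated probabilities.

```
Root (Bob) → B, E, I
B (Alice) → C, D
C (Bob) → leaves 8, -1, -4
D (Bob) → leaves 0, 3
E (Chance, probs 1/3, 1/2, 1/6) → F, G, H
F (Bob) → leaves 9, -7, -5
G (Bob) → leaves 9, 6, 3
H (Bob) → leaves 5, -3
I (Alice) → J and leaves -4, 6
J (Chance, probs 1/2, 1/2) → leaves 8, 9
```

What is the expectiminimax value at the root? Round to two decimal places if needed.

C (Bob): min(8, -1, -4) = -4
D (Bob): min(0, 3) = 0
B (Alice): max(-4, 0) = 0
F (Bob): min(9, -7, -5) = -7
G (Bob): min(9, 6, 3) = 3
H (Bob): min(5, -3) = -3
E (Chance): 1/3·-7 + 1/2·3 + 1/6·-3 = -1.33
J (Chance): 1/2·8 + 1/2·9 = 8.5
I (Alice): max(8.5, -4, 6) = 8.5
Root (Bob): min(0, -1.33, 8.5) = -1.33

-1.33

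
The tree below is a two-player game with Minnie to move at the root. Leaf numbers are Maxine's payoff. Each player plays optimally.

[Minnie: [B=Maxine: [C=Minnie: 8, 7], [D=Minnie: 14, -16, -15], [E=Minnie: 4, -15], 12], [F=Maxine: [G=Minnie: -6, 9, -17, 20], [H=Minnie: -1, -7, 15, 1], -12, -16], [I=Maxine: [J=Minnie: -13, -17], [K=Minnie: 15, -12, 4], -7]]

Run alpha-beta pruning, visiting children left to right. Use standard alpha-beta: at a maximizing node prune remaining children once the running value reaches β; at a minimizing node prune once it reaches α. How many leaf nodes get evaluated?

22

C [α=-∞,β=+∞]: v=7
D [α=7,β=+∞]: v=-16 after child 2 ≤ α → α-cutoff, skip 1
E [α=7,β=+∞]: v=4 after child 1 ≤ α → α-cutoff, skip 1
B [α=-∞,β=+∞]: v=12
G [α=-∞,β=12]: v=-17
H [α=-17,β=12]: v=-7
F [α=-∞,β=12]: v=-7
J [α=-∞,β=-7]: v=-17
K [α=-17,β=-7]: v=-12
I [α=-∞,β=-7]: v=-7
Root [α=-∞,β=+∞]: v=-7
Leaves evaluated: 22 of 24.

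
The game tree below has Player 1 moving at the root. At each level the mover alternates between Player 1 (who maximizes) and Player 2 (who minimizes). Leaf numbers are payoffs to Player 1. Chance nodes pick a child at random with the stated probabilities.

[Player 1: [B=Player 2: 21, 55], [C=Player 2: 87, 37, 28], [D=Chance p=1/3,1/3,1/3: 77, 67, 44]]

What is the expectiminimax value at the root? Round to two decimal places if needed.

62.67

B (Player 2): min(21, 55) = 21
C (Player 2): min(87, 37, 28) = 28
D (Chance): 1/3·77 + 1/3·67 + 1/3·44 = 62.67
Root (Player 1): max(21, 28, 62.67) = 62.67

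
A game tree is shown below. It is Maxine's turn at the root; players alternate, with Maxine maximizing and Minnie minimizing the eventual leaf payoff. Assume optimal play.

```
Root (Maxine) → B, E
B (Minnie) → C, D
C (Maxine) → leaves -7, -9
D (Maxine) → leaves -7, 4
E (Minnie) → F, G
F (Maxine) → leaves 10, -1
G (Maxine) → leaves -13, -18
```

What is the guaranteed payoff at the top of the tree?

-7

C (Maxine): max(-7, -9) = -7
D (Maxine): max(-7, 4) = 4
B (Minnie): min(-7, 4) = -7
F (Maxine): max(10, -1) = 10
G (Maxine): max(-13, -18) = -13
E (Minnie): min(10, -13) = -13
Root (Maxine): max(-7, -13) = -7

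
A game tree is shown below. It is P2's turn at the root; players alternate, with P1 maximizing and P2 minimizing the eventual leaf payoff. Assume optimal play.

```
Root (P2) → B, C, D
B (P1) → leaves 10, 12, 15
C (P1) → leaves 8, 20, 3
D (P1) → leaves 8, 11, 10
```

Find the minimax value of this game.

11

B (P1): max(10, 12, 15) = 15
C (P1): max(8, 20, 3) = 20
D (P1): max(8, 11, 10) = 11
Root (P2): min(15, 20, 11) = 11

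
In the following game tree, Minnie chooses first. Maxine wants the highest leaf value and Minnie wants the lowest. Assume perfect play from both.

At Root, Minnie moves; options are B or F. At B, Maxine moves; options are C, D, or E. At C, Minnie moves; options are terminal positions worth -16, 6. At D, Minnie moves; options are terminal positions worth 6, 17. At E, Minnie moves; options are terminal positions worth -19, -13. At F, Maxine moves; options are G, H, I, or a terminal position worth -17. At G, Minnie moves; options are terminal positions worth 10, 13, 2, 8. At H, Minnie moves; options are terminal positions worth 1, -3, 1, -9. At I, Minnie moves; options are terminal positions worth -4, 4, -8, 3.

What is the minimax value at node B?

C: min(-16, 6) = -16
D: min(6, 17) = 6
E: min(-19, -13) = -19
B: max(-16, 6, -19) = 6

6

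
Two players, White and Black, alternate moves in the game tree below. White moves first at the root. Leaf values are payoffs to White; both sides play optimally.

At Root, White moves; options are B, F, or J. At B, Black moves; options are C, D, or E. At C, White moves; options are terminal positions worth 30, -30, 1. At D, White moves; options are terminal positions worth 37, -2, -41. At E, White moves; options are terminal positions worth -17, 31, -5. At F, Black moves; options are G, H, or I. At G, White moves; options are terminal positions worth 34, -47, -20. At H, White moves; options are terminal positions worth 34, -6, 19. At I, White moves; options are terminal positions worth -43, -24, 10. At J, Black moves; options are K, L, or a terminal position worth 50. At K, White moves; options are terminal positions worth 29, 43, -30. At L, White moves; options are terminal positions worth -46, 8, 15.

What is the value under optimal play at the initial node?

30

C (White): max(30, -30, 1) = 30
D (White): max(37, -2, -41) = 37
E (White): max(-17, 31, -5) = 31
B (Black): min(30, 37, 31) = 30
G (White): max(34, -47, -20) = 34
H (White): max(34, -6, 19) = 34
I (White): max(-43, -24, 10) = 10
F (Black): min(34, 34, 10) = 10
K (White): max(29, 43, -30) = 43
L (White): max(-46, 8, 15) = 15
J (Black): min(43, 15, 50) = 15
Root (White): max(30, 10, 15) = 30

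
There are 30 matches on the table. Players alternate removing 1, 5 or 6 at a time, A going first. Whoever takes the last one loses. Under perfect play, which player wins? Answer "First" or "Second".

Mark each pile size as W (mover wins) or L (mover loses):
i:   0  1  2  3  4  5  6  7  8  9 10 11 12 13 14 15 16 17 18 19 20 21 22 23 24 25 26 27 28 29 30
     W  L  W  L  W  L  W  W  W  W  W  W  L  W  L  W  L  W  W  W  W  W  W  L  W  L  W  L  W  W  W
Position 30 is W, so the first player wins.

First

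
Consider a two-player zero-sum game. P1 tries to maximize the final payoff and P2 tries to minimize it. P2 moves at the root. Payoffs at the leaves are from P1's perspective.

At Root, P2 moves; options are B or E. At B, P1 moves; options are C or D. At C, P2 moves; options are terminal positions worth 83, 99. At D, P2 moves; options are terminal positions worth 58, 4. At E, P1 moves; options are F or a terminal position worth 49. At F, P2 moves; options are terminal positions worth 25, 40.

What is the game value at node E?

F: min(25, 40) = 25
E: max(25, 49) = 49

49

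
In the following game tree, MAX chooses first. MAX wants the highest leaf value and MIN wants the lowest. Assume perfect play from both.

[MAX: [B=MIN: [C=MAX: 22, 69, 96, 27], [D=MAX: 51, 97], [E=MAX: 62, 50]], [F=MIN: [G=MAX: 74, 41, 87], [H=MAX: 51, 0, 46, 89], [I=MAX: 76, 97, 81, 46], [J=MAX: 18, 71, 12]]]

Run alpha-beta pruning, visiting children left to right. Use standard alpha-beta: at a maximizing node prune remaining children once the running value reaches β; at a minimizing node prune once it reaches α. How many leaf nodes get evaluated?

C [α=-∞,β=+∞]: v=96
D [α=-∞,β=96]: v=97
E [α=-∞,β=96]: v=62
B [α=-∞,β=+∞]: v=62
G [α=62,β=+∞]: v=87
H [α=62,β=87]: v=89
I [α=62,β=87]: v=97 after child 2 ≥ β → β-cutoff, skip 2
J [α=62,β=87]: v=71
F [α=62,β=+∞]: v=71
Root [α=-∞,β=+∞]: v=71
Leaves evaluated: 20 of 22.

20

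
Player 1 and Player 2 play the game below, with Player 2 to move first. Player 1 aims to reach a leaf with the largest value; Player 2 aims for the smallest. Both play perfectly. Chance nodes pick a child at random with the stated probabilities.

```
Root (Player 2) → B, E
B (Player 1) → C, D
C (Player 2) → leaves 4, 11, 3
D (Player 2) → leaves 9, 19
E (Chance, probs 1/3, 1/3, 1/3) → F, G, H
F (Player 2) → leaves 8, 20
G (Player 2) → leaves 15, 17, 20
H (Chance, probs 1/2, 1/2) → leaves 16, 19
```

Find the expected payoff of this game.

C (Player 2): min(4, 11, 3) = 3
D (Player 2): min(9, 19) = 9
B (Player 1): max(3, 9) = 9
F (Player 2): min(8, 20) = 8
G (Player 2): min(15, 17, 20) = 15
H (Chance): 1/2·16 + 1/2·19 = 17.5
E (Chance): 1/3·8 + 1/3·15 + 1/3·17.5 = 13.5
Root (Player 2): min(9, 13.5) = 9

9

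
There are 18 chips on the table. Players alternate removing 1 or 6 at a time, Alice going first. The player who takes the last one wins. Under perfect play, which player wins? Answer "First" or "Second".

Second

i:   0  1  2  3  4  5  6  7  8  9 10 11 12 13 14 15 16 17 18
     L  W  L  W  L  W  W  L  W  L  W  L  W  W  L  W  L  W  L
Position 18 is L, so the second player wins.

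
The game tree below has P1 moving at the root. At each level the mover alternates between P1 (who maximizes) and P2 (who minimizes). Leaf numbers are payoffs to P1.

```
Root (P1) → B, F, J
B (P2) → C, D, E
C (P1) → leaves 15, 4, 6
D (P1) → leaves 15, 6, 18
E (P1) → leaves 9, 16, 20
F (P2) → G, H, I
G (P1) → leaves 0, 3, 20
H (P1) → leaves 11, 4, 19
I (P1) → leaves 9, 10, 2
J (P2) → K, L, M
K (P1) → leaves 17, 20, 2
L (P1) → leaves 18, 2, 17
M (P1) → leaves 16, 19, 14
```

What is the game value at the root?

18

C (P1): max(15, 4, 6) = 15
D (P1): max(15, 6, 18) = 18
E (P1): max(9, 16, 20) = 20
B (P2): min(15, 18, 20) = 15
G (P1): max(0, 3, 20) = 20
H (P1): max(11, 4, 19) = 19
I (P1): max(9, 10, 2) = 10
F (P2): min(20, 19, 10) = 10
K (P1): max(17, 20, 2) = 20
L (P1): max(18, 2, 17) = 18
M (P1): max(16, 19, 14) = 19
J (P2): min(20, 18, 19) = 18
Root (P1): max(15, 10, 18) = 18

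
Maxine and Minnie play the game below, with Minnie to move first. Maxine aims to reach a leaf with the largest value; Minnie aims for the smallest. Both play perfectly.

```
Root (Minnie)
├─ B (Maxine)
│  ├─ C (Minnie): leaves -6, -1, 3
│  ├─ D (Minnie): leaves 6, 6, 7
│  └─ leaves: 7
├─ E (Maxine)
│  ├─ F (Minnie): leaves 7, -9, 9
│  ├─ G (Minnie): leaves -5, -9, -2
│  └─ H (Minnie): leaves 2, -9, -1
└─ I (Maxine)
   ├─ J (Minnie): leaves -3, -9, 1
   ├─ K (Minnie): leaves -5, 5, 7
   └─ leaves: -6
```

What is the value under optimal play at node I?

J: min(-3, -9, 1) = -9
K: min(-5, 5, 7) = -5
I: max(-9, -5, -6) = -5

-5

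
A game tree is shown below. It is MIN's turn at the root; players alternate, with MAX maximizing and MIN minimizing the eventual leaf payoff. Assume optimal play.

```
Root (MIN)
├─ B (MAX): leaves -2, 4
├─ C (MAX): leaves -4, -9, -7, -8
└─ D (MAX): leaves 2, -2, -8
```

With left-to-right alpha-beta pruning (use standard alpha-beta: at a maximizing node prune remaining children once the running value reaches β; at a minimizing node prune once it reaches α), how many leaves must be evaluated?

B [α=-∞,β=+∞]: v=4
C [α=-∞,β=4]: v=-4
D [α=-∞,β=-4]: v=2 after child 1 ≥ β → β-cutoff, skip 2
Root [α=-∞,β=+∞]: v=-4
Leaves evaluated: 7 of 9.

7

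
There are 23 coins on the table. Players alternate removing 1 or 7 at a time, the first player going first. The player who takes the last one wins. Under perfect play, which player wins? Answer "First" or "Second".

First

Compute winning (W) and losing (L) positions by backward induction:
i:   0  1  2  3  4  5  6  7  8  9 10 11 12 13 14 15 16 17 18 19 20 21 22 23
     L  W  L  W  L  W  L  W  L  W  L  W  L  W  L  W  L  W  L  W  L  W  L  W
Position 23 is W, so the first player wins.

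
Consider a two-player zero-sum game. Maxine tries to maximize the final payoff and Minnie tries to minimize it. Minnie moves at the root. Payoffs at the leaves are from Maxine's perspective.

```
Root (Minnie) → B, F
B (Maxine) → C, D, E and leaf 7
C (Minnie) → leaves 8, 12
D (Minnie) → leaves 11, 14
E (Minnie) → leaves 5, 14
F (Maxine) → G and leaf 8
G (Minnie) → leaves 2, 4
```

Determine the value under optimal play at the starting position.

C (Minnie): min(8, 12) = 8
D (Minnie): min(11, 14) = 11
E (Minnie): min(5, 14) = 5
B (Maxine): max(8, 11, 5, 7) = 11
G (Minnie): min(2, 4) = 2
F (Maxine): max(2, 8) = 8
Root (Minnie): min(11, 8) = 8

8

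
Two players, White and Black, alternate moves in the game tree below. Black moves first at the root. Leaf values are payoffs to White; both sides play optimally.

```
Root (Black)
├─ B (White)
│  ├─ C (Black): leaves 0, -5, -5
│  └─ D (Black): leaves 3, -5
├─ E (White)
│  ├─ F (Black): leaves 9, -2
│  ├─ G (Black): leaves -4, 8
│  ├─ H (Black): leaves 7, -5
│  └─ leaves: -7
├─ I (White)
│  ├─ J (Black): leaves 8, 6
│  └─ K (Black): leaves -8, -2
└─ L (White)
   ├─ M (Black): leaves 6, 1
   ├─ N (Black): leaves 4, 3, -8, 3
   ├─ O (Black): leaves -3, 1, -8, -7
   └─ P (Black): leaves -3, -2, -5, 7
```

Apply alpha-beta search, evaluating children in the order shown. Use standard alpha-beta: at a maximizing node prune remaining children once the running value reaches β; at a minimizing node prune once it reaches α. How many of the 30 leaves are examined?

C [α=-∞,β=+∞]: v=-5
D [α=-5,β=+∞]: v=-5
B [α=-∞,β=+∞]: v=-5
F [α=-∞,β=-5]: v=-2
E [α=-∞,β=-5]: v=-2 after child 1 ≥ β → β-cutoff, skip 3
J [α=-∞,β=-5]: v=6
I [α=-∞,β=-5]: v=6 after child 1 ≥ β → β-cutoff, skip 1
M [α=-∞,β=-5]: v=1
L [α=-∞,β=-5]: v=1 after child 1 ≥ β → β-cutoff, skip 3
Root [α=-∞,β=+∞]: v=-5
Leaves evaluated: 11 of 30.

11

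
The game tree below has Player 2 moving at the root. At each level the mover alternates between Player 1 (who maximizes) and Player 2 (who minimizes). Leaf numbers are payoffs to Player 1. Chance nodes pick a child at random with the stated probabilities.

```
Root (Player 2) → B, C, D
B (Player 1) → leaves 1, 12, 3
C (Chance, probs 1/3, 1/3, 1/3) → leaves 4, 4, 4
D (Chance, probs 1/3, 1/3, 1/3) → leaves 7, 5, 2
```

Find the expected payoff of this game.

B (Player 1): max(1, 12, 3) = 12
C (Chance): 1/3·4 + 1/3·4 + 1/3·4 = 4
D (Chance): 1/3·7 + 1/3·5 + 1/3·2 = 4.67
Root (Player 2): min(12, 4, 4.67) = 4

4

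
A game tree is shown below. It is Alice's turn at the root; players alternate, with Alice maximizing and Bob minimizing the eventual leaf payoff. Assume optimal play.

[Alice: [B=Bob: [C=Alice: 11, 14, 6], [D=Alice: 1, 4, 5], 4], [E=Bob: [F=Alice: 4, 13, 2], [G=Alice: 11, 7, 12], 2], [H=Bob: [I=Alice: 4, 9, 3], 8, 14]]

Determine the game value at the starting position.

C (Alice): max(11, 14, 6) = 14
D (Alice): max(1, 4, 5) = 5
B (Bob): min(14, 5, 4) = 4
F (Alice): max(4, 13, 2) = 13
G (Alice): max(11, 7, 12) = 12
E (Bob): min(13, 12, 2) = 2
I (Alice): max(4, 9, 3) = 9
H (Bob): min(9, 8, 14) = 8
Root (Alice): max(4, 2, 8) = 8

8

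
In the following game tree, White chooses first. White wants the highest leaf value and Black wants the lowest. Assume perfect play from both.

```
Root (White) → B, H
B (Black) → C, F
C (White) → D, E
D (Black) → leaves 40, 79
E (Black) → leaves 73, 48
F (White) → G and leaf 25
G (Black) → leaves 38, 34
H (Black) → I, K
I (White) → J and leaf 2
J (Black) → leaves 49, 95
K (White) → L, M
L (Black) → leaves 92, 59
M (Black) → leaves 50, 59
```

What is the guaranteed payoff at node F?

34

G: min(38, 34) = 34
F: max(34, 25) = 34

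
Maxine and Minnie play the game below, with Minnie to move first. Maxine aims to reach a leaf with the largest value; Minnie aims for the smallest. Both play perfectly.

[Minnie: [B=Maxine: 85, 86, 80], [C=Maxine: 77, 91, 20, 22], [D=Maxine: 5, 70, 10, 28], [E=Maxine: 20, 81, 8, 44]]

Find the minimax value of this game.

B (Maxine): max(85, 86, 80) = 86
C (Maxine): max(77, 91, 20, 22) = 91
D (Maxine): max(5, 70, 10, 28) = 70
E (Maxine): max(20, 81, 8, 44) = 81
Root (Minnie): min(86, 91, 70, 81) = 70

70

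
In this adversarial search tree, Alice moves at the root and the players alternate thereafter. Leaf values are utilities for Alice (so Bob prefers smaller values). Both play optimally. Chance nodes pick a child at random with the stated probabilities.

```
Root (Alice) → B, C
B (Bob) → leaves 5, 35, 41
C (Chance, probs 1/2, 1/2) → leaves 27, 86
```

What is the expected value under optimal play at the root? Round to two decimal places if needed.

B (Bob): min(5, 35, 41) = 5
C (Chance): 1/2·27 + 1/2·86 = 56.5
Root (Alice): max(5, 56.5) = 56.5

56.5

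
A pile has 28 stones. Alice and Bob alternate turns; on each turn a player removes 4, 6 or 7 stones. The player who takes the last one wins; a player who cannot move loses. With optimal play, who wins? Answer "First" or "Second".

First

Compute winning (W) and losing (L) positions by backward induction:
i:   0  1  2  3  4  5  6  7  8  9 10 11 12 13 14 15 16 17 18 19 20 21 22 23 24 25 26 27 28
     L  L  L  L  W  W  W  W  W  W  W  L  L  L  L  W  W  W  W  W  W  W  L  L  L  L  W  W  W
Position 28 is W, so the first player wins.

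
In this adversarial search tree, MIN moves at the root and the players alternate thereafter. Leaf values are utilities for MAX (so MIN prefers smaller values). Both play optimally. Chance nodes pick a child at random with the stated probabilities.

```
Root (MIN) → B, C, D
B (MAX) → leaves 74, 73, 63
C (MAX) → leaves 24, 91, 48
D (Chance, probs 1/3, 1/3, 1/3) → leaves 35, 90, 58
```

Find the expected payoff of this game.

61

B (MAX): max(74, 73, 63) = 74
C (MAX): max(24, 91, 48) = 91
D (Chance): 1/3·35 + 1/3·90 + 1/3·58 = 61
Root (MIN): min(74, 91, 61) = 61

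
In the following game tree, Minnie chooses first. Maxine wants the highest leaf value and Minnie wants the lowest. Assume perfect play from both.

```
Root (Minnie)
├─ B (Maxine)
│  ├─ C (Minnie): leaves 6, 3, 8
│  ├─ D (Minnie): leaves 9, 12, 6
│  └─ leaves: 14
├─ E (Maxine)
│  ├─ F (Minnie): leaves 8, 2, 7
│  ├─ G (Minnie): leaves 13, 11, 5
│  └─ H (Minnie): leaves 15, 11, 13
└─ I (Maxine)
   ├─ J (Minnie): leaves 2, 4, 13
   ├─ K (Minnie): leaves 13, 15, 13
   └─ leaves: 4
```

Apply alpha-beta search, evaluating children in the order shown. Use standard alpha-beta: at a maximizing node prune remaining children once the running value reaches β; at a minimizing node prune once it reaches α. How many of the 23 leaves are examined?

22

C [α=-∞,β=+∞]: v=3
D [α=3,β=+∞]: v=6
B [α=-∞,β=+∞]: v=14
F [α=-∞,β=14]: v=2
G [α=2,β=14]: v=5
H [α=5,β=14]: v=11
E [α=-∞,β=14]: v=11
J [α=-∞,β=11]: v=2
K [α=2,β=11]: v=13
I [α=-∞,β=11]: v=13 after child 2 ≥ β → β-cutoff, skip 1
Root [α=-∞,β=+∞]: v=11
Leaves evaluated: 22 of 23.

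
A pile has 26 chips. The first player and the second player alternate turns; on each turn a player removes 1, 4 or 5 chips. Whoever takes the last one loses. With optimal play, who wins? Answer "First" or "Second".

W/L table (W = player to move can force a win):
i:   0  1  2  3  4  5  6  7  8  9 10 11 12 13 14 15 16 17 18 19 20 21 22 23 24 25 26
     W  L  W  L  W  W  W  W  W  L  W  L  W  W  W  W  W  L  W  L  W  W  W  W  W  L  W
Position 26 is W, so the first player wins.

First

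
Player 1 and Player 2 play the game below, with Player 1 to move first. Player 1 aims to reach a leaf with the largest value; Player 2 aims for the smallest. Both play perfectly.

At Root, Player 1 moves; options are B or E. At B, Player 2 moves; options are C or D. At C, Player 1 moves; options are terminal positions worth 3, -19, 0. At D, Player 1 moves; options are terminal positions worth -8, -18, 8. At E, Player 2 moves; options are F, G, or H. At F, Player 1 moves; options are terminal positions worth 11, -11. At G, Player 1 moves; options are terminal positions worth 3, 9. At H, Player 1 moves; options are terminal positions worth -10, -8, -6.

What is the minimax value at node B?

C: max(3, -19, 0) = 3
D: max(-8, -18, 8) = 8
B: min(3, 8) = 3

3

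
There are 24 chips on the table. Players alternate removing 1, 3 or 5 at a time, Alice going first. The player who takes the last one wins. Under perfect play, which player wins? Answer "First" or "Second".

Second

Compute winning (W) and losing (L) positions by backward induction:
i:   0  1  2  3  4  5  6  7  8  9 10 11 12 13 14 15 16 17 18 19 20 21 22 23 24
     L  W  L  W  L  W  L  W  L  W  L  W  L  W  L  W  L  W  L  W  L  W  L  W  L
Position 24 is L, so the second player wins.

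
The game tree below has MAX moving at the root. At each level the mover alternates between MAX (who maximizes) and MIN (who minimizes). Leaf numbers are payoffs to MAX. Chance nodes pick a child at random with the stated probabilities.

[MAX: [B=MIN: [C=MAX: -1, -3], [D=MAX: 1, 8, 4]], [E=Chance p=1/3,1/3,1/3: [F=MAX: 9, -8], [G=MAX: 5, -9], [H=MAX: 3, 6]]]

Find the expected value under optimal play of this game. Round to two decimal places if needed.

C (MAX): max(-1, -3) = -1
D (MAX): max(1, 8, 4) = 8
B (MIN): min(-1, 8) = -1
F (MAX): max(9, -8) = 9
G (MAX): max(5, -9) = 5
H (MAX): max(3, 6) = 6
E (Chance): 1/3·9 + 1/3·5 + 1/3·6 = 6.67
Root (MAX): max(-1, 6.67) = 6.67

6.67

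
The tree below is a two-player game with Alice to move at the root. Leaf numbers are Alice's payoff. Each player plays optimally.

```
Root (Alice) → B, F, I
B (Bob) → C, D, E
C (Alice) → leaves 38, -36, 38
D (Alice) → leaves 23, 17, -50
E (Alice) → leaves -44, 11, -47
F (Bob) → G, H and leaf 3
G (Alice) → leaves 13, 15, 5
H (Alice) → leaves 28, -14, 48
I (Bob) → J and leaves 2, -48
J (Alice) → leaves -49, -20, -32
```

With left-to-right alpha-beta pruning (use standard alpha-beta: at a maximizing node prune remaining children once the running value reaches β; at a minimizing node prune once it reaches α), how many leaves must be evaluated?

C [α=-∞,β=+∞]: v=38
D [α=-∞,β=38]: v=23
E [α=-∞,β=23]: v=11
B [α=-∞,β=+∞]: v=11
G [α=11,β=+∞]: v=15
H [α=11,β=15]: v=28 after child 1 ≥ β → β-cutoff, skip 2
F [α=11,β=+∞]: v=3
J [α=11,β=+∞]: v=-20
I [α=11,β=+∞]: v=-20 after child 1 ≤ α → α-cutoff, skip 2
Root [α=-∞,β=+∞]: v=11
Leaves evaluated: 17 of 21.

17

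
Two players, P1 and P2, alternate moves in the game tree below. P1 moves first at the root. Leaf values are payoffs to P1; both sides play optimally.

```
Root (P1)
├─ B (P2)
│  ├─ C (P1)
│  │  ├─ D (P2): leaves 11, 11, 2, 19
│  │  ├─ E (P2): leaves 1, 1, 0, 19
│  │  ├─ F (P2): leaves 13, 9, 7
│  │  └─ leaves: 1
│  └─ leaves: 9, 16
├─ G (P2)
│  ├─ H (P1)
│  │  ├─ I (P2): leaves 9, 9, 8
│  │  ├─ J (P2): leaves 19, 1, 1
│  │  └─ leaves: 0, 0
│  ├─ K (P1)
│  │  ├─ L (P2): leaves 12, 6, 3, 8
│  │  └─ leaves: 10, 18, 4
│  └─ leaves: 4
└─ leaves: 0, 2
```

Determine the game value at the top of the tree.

D (P2): min(11, 11, 2, 19) = 2
E (P2): min(1, 1, 0, 19) = 0
F (P2): min(13, 9, 7) = 7
C (P1): max(2, 0, 7, 1) = 7
B (P2): min(7, 9, 16) = 7
I (P2): min(9, 9, 8) = 8
J (P2): min(19, 1, 1) = 1
H (P1): max(8, 1, 0, 0) = 8
L (P2): min(12, 6, 3, 8) = 3
K (P1): max(3, 10, 18, 4) = 18
G (P2): min(8, 18, 4) = 4
Root (P1): max(7, 4, 0, 2) = 7

7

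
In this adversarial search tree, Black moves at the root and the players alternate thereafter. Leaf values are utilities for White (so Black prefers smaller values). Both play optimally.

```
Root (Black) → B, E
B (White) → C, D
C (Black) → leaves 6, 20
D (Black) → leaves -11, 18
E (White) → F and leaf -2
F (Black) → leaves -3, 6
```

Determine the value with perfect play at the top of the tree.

-2

C (Black): min(6, 20) = 6
D (Black): min(-11, 18) = -11
B (White): max(6, -11) = 6
F (Black): min(-3, 6) = -3
E (White): max(-3, -2) = -2
Root (Black): min(6, -2) = -2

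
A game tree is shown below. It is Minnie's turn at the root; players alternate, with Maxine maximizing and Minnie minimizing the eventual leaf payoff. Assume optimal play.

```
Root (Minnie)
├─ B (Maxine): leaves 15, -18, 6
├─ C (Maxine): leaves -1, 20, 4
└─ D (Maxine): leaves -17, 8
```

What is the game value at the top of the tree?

B (Maxine): max(15, -18, 6) = 15
C (Maxine): max(-1, 20, 4) = 20
D (Maxine): max(-17, 8) = 8
Root (Minnie): min(15, 20, 8) = 8

8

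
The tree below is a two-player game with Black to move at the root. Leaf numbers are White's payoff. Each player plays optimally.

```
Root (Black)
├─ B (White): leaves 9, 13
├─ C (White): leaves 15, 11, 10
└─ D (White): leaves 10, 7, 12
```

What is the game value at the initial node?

B (White): max(9, 13) = 13
C (White): max(15, 11, 10) = 15
D (White): max(10, 7, 12) = 12
Root (Black): min(13, 15, 12) = 12

12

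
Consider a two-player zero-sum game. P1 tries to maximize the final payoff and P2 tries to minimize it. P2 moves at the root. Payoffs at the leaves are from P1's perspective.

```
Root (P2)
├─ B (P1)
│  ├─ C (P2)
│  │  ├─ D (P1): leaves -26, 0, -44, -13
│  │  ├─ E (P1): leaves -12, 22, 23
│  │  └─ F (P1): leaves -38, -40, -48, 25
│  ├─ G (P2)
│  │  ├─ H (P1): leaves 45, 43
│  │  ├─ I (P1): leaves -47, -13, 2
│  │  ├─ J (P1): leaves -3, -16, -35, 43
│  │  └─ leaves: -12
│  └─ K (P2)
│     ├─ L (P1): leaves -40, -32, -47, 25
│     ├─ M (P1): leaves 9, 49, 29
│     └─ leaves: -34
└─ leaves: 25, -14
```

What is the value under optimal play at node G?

-12

H: max(45, 43) = 45
I: max(-47, -13, 2) = 2
J: max(-3, -16, -35, 43) = 43
G: min(45, 2, 43, -12) = -12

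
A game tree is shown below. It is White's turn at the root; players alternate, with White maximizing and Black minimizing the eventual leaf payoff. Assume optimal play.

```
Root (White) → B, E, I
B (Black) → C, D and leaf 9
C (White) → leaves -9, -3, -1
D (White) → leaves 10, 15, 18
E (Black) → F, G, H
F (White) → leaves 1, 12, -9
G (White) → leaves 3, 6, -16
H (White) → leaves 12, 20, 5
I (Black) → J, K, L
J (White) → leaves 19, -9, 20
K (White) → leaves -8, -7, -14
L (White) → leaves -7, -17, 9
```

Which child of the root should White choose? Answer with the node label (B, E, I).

C (White): max(-9, -3, -1) = -1
D (White): max(10, 15, 18) = 18
B (Black): min(-1, 18, 9) = -1
F (White): max(1, 12, -9) = 12
G (White): max(3, 6, -16) = 6
H (White): max(12, 20, 5) = 20
E (Black): min(12, 6, 20) = 6
J (White): max(19, -9, 20) = 20
K (White): max(-8, -7, -14) = -7
L (White): max(-7, -17, 9) = 9
I (Black): min(20, -7, 9) = -7
Root (White): max(-1, 6, -7) = 6
White picks the child with the highest value: E (value 6).

E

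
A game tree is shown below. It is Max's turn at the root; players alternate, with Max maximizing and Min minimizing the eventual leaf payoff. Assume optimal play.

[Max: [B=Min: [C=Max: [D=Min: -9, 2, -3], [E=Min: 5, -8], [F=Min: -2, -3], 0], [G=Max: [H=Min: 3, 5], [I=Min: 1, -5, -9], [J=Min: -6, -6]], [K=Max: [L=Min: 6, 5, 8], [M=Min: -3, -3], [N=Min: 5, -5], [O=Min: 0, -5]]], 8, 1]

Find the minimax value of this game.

D (Min): min(-9, 2, -3) = -9
E (Min): min(5, -8) = -8
F (Min): min(-2, -3) = -3
C (Max): max(-9, -8, -3, 0) = 0
H (Min): min(3, 5) = 3
I (Min): min(1, -5, -9) = -9
J (Min): min(-6, -6) = -6
G (Max): max(3, -9, -6) = 3
L (Min): min(6, 5, 8) = 5
M (Min): min(-3, -3) = -3
N (Min): min(5, -5) = -5
O (Min): min(0, -5) = -5
K (Max): max(5, -3, -5, -5) = 5
B (Min): min(0, 3, 5) = 0
Root (Max): max(0, 8, 1) = 8

8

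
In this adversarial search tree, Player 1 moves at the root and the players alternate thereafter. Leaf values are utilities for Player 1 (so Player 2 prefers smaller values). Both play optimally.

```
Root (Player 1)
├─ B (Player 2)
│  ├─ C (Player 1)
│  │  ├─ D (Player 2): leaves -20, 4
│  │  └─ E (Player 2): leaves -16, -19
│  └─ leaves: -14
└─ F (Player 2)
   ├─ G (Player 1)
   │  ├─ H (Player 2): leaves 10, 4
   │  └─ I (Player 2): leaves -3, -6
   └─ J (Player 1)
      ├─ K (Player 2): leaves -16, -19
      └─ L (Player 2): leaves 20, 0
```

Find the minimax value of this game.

0

D (Player 2): min(-20, 4) = -20
E (Player 2): min(-16, -19) = -19
C (Player 1): max(-20, -19) = -19
B (Player 2): min(-19, -14) = -19
H (Player 2): min(10, 4) = 4
I (Player 2): min(-3, -6) = -6
G (Player 1): max(4, -6) = 4
K (Player 2): min(-16, -19) = -19
L (Player 2): min(20, 0) = 0
J (Player 1): max(-19, 0) = 0
F (Player 2): min(4, 0) = 0
Root (Player 1): max(-19, 0) = 0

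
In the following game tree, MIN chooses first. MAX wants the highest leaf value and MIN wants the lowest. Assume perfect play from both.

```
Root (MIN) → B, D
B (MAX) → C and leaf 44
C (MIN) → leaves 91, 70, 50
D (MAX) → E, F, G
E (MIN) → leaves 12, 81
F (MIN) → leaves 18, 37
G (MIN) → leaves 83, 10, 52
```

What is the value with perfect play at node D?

E: min(12, 81) = 12
F: min(18, 37) = 18
G: min(83, 10, 52) = 10
D: max(12, 18, 10) = 18

18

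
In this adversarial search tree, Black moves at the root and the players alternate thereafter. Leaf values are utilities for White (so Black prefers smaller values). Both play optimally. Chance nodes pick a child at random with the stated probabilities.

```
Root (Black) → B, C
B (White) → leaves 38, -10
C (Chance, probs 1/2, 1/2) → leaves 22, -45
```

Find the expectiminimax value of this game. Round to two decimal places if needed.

B (White): max(38, -10) = 38
C (Chance): 1/2·22 + 1/2·-45 = -11.5
Root (Black): min(38, -11.5) = -11.5

-11.5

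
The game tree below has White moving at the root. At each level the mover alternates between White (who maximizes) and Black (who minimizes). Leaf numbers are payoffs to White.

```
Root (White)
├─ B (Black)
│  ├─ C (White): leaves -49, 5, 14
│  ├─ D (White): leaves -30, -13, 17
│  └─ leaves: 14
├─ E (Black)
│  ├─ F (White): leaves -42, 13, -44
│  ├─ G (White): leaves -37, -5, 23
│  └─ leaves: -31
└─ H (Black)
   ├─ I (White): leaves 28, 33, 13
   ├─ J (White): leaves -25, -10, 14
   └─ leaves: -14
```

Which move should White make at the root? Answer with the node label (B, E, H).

B

C (White): max(-49, 5, 14) = 14
D (White): max(-30, -13, 17) = 17
B (Black): min(14, 17, 14) = 14
F (White): max(-42, 13, -44) = 13
G (White): max(-37, -5, 23) = 23
E (Black): min(13, 23, -31) = -31
I (White): max(28, 33, 13) = 33
J (White): max(-25, -10, 14) = 14
H (Black): min(33, 14, -14) = -14
Root (White): max(14, -31, -14) = 14
White picks the child with the highest value: B (value 14).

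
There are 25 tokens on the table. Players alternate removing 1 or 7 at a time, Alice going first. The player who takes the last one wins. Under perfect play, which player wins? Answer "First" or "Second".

First

W/L table (W = player to move can force a win):
i:   0  1  2  3  4  5  6  7  8  9 10 11 12 13 14 15 16 17 18 19 20 21 22 23 24 25
     L  W  L  W  L  W  L  W  L  W  L  W  L  W  L  W  L  W  L  W  L  W  L  W  L  W
Position 25 is W, so the first player wins.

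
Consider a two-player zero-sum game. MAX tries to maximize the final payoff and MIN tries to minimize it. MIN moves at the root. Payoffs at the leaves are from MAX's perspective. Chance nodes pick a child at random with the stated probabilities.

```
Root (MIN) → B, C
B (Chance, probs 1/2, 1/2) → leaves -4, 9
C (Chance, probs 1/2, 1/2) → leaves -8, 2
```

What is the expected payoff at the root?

B (Chance): 1/2·-4 + 1/2·9 = 2.5
C (Chance): 1/2·-8 + 1/2·2 = -3
Root (MIN): min(2.5, -3) = -3

-3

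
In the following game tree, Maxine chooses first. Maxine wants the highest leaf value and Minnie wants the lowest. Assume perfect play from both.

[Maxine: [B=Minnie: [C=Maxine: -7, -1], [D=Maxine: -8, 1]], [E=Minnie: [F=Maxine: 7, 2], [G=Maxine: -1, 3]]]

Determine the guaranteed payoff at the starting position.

C (Maxine): max(-7, -1) = -1
D (Maxine): max(-8, 1) = 1
B (Minnie): min(-1, 1) = -1
F (Maxine): max(7, 2) = 7
G (Maxine): max(-1, 3) = 3
E (Minnie): min(7, 3) = 3
Root (Maxine): max(-1, 3) = 3

3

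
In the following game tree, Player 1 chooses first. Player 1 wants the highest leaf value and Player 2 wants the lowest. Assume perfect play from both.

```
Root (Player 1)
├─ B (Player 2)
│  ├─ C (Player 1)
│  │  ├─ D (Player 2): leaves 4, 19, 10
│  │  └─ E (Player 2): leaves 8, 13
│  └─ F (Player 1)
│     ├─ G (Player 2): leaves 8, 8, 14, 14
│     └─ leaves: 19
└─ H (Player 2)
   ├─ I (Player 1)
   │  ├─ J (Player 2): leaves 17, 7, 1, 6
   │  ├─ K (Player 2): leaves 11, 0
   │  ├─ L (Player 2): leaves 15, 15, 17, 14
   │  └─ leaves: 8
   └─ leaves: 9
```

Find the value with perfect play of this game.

9

D (Player 2): min(4, 19, 10) = 4
E (Player 2): min(8, 13) = 8
C (Player 1): max(4, 8) = 8
G (Player 2): min(8, 8, 14, 14) = 8
F (Player 1): max(8, 19) = 19
B (Player 2): min(8, 19) = 8
J (Player 2): min(17, 7, 1, 6) = 1
K (Player 2): min(11, 0) = 0
L (Player 2): min(15, 15, 17, 14) = 14
I (Player 1): max(1, 0, 14, 8) = 14
H (Player 2): min(14, 9) = 9
Root (Player 1): max(8, 9) = 9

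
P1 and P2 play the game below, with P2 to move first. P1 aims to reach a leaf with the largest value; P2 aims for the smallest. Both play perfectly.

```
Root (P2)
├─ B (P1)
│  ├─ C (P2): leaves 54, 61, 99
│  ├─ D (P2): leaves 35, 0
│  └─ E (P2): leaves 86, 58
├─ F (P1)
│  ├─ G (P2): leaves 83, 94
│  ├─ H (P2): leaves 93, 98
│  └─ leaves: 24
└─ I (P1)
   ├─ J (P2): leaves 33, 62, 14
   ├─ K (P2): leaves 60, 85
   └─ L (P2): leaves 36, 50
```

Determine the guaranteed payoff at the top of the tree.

58

C (P2): min(54, 61, 99) = 54
D (P2): min(35, 0) = 0
E (P2): min(86, 58) = 58
B (P1): max(54, 0, 58) = 58
G (P2): min(83, 94) = 83
H (P2): min(93, 98) = 93
F (P1): max(83, 93, 24) = 93
J (P2): min(33, 62, 14) = 14
K (P2): min(60, 85) = 60
L (P2): min(36, 50) = 36
I (P1): max(14, 60, 36) = 60
Root (P2): min(58, 93, 60) = 58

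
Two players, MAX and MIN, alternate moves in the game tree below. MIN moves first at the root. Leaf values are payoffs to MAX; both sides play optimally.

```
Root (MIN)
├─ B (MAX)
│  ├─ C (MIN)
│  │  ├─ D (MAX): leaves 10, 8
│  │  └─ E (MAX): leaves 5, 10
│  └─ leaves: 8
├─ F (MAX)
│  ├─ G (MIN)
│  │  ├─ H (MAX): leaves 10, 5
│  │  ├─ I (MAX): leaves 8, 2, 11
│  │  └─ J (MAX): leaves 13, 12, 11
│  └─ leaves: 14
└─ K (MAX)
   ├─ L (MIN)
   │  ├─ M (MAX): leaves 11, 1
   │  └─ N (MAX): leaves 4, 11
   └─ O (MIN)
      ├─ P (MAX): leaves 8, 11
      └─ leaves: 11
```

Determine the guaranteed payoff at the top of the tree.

10

D (MAX): max(10, 8) = 10
E (MAX): max(5, 10) = 10
C (MIN): min(10, 10) = 10
B (MAX): max(10, 8) = 10
H (MAX): max(10, 5) = 10
I (MAX): max(8, 2, 11) = 11
J (MAX): max(13, 12, 11) = 13
G (MIN): min(10, 11, 13) = 10
F (MAX): max(10, 14) = 14
M (MAX): max(11, 1) = 11
N (MAX): max(4, 11) = 11
L (MIN): min(11, 11) = 11
P (MAX): max(8, 11) = 11
O (MIN): min(11, 11) = 11
K (MAX): max(11, 11) = 11
Root (MIN): min(10, 14, 11) = 10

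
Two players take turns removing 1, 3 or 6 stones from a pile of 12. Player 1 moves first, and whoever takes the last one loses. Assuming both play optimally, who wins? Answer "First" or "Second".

Second

Mark each pile size as W (mover wins) or L (mover loses):
i:   0  1  2  3  4  5  6  7  8  9 10 11 12
     W  L  W  L  W  L  W  W  W  W  L  W  L
Position 12 is L, so the second player wins.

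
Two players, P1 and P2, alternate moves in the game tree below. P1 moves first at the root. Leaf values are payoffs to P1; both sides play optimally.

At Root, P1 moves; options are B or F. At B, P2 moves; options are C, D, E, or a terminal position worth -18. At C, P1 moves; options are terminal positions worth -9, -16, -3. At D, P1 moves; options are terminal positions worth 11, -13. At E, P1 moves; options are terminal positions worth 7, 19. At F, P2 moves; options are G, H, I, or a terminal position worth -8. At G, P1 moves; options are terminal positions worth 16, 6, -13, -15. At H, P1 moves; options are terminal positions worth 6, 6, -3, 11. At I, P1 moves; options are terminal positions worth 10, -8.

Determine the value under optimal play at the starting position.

-8

C (P1): max(-9, -16, -3) = -3
D (P1): max(11, -13) = 11
E (P1): max(7, 19) = 19
B (P2): min(-3, 11, 19, -18) = -18
G (P1): max(16, 6, -13, -15) = 16
H (P1): max(6, 6, -3, 11) = 11
I (P1): max(10, -8) = 10
F (P2): min(16, 11, 10, -8) = -8
Root (P1): max(-18, -8) = -8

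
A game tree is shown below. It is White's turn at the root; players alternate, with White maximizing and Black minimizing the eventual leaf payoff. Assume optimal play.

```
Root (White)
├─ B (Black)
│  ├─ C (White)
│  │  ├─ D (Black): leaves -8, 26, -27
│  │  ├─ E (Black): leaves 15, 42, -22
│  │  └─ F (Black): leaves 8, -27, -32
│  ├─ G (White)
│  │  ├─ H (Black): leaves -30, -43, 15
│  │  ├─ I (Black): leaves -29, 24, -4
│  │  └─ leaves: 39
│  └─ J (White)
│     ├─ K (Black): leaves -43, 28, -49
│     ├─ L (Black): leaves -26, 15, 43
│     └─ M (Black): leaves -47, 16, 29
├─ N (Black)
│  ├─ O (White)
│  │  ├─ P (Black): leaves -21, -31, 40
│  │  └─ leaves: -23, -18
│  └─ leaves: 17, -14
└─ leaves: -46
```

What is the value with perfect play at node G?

39

H: min(-30, -43, 15) = -43
I: min(-29, 24, -4) = -29
G: max(-43, -29, 39) = 39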